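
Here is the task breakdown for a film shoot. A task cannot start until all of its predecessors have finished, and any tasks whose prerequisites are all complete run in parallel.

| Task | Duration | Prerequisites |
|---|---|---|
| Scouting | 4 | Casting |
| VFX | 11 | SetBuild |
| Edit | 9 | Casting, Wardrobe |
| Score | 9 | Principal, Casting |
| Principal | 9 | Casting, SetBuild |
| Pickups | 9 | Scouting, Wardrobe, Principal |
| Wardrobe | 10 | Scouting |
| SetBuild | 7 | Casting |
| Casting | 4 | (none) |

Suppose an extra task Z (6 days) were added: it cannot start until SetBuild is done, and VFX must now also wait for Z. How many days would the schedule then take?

29

Originally the schedule takes 29 days.
With Z inserted, VFX now waits for max(SetBuild, Z).
New critical path: Casting→SetBuild→Principal→Pickups = 4+7+9+9 = 29 ⇒ 29 days.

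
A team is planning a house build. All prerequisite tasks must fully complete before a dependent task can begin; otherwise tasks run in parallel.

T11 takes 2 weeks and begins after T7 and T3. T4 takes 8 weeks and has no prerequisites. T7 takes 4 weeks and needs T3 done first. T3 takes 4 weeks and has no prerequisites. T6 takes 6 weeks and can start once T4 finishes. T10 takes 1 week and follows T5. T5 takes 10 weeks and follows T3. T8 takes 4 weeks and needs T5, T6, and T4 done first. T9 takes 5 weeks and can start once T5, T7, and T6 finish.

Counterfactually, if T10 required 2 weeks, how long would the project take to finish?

Baseline: T3→T5→T9 = 4+10+5 = 19 → 19 weeks.
T10 is off the critical path — its longest chain is 15 weeks, giving 4 of slack.
The critical path is still T3→T5→T9; finish is now 19 weeks.

19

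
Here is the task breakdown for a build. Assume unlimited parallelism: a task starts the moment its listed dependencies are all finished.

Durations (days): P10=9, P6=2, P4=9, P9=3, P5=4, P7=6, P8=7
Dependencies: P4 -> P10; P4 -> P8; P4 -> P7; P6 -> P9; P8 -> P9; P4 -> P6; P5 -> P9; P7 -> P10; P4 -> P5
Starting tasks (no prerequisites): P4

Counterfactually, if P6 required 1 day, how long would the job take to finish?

Baseline: P4→P7→P10 = 9+6+9 = 24 → 24 days.
The longest path through P6 is only 14 days, so P6 has float 10.
That remains the longest chain; total 24 days.

24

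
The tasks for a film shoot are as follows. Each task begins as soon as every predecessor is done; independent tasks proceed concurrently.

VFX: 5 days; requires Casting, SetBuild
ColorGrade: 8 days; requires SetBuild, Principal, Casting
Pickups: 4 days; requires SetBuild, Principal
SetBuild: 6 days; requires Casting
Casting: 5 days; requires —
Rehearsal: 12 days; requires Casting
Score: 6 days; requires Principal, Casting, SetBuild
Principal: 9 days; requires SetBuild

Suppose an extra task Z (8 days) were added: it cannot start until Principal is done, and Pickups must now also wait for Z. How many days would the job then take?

32

Originally the job takes 28 days.
With Z inserted, Pickups now waits for max(SetBuild, Principal, Z).
New critical path: Casting→SetBuild→Principal→Z→Pickups = 5+6+9+8+4 = 32 ⇒ 32 days.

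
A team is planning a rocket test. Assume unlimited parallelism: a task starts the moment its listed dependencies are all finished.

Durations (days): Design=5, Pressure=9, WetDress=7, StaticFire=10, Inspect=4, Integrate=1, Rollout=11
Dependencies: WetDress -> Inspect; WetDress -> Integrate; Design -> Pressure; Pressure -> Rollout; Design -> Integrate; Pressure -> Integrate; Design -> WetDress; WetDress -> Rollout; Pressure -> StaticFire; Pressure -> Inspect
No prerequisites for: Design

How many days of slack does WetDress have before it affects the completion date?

Critical path: Design→Pressure→Rollout = 5+9+11 = 25, so the finish is 25 days.
Longest path through WetDress: 23 days (earliest finish 12, latest finish 14).
Slack of WetDress = 7 − 5 = 2 days.

2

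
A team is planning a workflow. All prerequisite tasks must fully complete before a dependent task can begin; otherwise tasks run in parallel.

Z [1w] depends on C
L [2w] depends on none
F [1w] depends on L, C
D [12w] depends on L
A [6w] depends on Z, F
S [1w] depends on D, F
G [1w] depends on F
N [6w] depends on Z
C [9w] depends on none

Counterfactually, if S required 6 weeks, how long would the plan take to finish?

20

As given, the longest chain is C→Z→N = 9+1+6 = 16, so the finish is 16 weeks.
S has 1 week of float (longest path through it is 15).
Now L→D→S = 2+12+6 = 20 is longest, so the finish becomes 20 weeks.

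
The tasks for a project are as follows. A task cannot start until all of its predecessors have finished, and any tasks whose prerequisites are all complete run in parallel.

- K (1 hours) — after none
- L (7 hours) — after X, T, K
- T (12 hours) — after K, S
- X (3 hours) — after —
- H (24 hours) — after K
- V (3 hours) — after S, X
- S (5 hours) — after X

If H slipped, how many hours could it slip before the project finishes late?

2

X→S→T→L = 3+5+12+7 = 27 sets the makespan at 27 hours.
Longest path through H: 25 hours (earliest finish 25, latest finish 27).
Float = 27 − 25 = 2.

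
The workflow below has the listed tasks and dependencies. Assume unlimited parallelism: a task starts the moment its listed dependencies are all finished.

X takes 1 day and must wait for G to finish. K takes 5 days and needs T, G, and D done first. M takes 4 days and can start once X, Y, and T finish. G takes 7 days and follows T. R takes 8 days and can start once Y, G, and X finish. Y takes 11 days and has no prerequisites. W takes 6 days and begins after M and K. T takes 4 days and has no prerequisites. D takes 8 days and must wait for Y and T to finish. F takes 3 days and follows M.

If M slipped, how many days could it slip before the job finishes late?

The longest chain is Y→D→K→W = 11+8+5+6 = 30; overall finish 30 days.
Longest path through M: 22 days (earliest finish 16, latest finish 24).
Float = 30 − 22 = 8.

8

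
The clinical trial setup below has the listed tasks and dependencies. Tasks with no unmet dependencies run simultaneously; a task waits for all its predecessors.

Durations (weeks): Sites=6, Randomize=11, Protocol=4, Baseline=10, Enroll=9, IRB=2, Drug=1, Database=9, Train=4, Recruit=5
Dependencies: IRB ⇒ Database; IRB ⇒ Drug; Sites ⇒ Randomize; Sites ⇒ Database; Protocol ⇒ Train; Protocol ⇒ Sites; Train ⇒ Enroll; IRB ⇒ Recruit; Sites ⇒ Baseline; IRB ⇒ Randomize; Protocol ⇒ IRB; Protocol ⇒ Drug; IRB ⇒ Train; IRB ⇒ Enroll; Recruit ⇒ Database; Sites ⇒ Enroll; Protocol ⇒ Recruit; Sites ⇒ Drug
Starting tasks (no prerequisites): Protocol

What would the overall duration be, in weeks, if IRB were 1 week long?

Baseline: Protocol→Sites→Randomize = 4+6+11 = 21 → 21 weeks.
IRB has 1 week of float (longest path through it is 20).
No other chain overtakes it, so the finish is 21 weeks.

21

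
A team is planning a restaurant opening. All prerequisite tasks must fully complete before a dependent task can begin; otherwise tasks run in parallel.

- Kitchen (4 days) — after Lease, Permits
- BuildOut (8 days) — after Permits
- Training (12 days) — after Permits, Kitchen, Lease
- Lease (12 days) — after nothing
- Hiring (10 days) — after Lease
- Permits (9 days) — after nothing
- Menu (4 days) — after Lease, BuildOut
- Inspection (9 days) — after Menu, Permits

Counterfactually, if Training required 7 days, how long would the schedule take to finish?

30

The binding path is Permits→BuildOut→Menu→Inspection = 9+8+4+9 = 30; finish at 30 days.
The longest path through Training is only 28 days, so Training has float 2.
That remains the longest chain; total 30 days.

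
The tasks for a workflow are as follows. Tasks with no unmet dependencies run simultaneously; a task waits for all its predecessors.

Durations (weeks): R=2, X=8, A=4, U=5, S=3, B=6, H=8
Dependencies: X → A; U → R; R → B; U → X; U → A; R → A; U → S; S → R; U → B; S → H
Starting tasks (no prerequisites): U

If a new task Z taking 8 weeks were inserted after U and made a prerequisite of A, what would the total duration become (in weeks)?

Originally the plan takes 17 weeks.
With Z inserted, A now waits for max(X, R, U, Z).
New critical path: U→Z→A = 5+8+4 = 17 ⇒ 17 weeks.

17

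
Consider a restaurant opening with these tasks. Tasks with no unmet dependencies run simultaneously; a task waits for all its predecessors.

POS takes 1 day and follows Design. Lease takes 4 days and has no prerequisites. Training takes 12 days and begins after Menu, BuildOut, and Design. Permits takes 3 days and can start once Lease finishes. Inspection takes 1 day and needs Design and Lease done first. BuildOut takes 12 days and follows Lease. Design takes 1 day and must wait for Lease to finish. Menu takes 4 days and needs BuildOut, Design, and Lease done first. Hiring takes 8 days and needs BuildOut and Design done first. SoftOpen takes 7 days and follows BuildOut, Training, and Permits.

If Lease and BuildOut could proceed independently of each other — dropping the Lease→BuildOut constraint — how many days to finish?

Before: longest chain Lease→BuildOut→Menu→Training→SoftOpen = 4+12+4+12+7 = 39, finish 39.
Without Lease→BuildOut, BuildOut's earliest start moves from 4 to 0.
After: BuildOut→Menu→Training→SoftOpen = 12+4+12+7 = 35 → 35 days.

35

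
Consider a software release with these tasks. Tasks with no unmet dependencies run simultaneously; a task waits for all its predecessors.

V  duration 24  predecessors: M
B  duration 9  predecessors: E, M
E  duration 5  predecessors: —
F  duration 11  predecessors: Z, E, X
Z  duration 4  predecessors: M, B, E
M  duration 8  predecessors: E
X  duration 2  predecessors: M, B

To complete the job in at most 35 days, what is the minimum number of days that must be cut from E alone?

Current finish: 37 days; target: 35.
E is on every critical path, so each day cut from E cuts the finish by one (this holds down to a finish of 33).
Need 37 − 35 = 2 days off E → E becomes 3 days, finish becomes 35.

2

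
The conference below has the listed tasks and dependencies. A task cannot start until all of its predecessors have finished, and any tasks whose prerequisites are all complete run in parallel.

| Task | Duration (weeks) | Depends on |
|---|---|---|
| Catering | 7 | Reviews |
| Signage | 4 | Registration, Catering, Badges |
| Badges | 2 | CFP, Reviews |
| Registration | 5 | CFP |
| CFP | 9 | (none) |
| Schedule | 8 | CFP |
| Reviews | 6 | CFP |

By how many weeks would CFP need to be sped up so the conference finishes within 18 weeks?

8

Current finish: 26 weeks; target: 18.
CFP is on every critical path, so each week cut from CFP cuts the finish by one (this holds down to a finish of 18).
Need 26 − 18 = 8 weeks off CFP → CFP becomes 1 week, finish becomes 18.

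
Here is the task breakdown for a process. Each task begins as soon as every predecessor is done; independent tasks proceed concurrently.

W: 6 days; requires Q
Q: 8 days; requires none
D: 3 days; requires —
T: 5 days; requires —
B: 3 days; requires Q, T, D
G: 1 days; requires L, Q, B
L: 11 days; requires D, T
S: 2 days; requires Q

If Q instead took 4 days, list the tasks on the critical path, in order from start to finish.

T, L, G

Baseline: T→L→G = 5+11+1 = 17 → 17 days.
Q is off the critical path — its longest chain is 14 days, giving 3 of slack.
The critical path is still T→L→G; finish is now 17 days.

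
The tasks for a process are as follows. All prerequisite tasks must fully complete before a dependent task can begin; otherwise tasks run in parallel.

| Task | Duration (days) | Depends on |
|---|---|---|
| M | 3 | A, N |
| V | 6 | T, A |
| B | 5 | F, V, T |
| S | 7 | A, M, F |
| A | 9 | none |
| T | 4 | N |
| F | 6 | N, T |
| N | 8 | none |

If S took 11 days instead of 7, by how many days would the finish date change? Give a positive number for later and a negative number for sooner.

The binding path is N→T→F→S = 8+4+6+7 = 25; finish at 25 days.
Since S is critical, the +4 change carries straight to that chain (now 29 days).
No other chain overtakes it, so the finish is 29 days.
Change in finish: 29 − 25 = +4 days.

4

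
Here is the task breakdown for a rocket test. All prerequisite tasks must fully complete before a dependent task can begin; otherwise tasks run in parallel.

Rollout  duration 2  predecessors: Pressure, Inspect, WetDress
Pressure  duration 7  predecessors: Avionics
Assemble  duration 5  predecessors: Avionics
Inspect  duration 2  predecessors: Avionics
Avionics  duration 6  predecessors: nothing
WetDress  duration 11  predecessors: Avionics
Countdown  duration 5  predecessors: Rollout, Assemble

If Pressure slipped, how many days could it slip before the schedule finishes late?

4

Avionics→WetDress→Rollout→Countdown = 6+11+2+5 = 24 sets the makespan at 24 days.
The longest chain containing Pressure totals 20 days.
Slack of Pressure = 10 − 6 = 4 days.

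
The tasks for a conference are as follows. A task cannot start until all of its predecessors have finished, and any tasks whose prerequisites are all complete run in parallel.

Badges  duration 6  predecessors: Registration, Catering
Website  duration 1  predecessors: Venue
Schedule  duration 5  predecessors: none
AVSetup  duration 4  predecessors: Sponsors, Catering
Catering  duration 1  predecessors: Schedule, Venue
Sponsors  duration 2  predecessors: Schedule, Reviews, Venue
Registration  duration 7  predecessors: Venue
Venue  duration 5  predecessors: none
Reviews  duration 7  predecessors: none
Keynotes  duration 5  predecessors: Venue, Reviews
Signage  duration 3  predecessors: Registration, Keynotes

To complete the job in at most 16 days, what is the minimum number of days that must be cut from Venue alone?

Current finish: 18 days; target: 16.
Venue is on every critical path, so each day cut from Venue cuts the finish by one (this holds down to a finish of 15).
Need 18 − 16 = 2 days off Venue → Venue becomes 3 days, finish becomes 16.

2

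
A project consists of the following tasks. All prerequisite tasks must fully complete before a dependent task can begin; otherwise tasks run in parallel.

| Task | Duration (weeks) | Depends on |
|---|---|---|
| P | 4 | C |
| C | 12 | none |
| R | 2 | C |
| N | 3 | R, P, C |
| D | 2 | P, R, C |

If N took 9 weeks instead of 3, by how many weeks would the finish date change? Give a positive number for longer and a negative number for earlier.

The binding path is C→P→N = 12+4+3 = 19; finish at 19 weeks.
N is on the critical path; changing it to 9 makes that path 25 weeks.
That remains the longest chain; total 25 weeks.
Change in finish: 25 − 19 = +6 weeks.

6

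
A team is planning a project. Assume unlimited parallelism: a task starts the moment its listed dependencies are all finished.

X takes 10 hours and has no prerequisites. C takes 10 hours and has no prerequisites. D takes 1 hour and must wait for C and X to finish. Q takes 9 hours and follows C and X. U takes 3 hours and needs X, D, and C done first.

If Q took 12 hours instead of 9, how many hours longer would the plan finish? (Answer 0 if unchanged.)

3

Actual critical path: X→Q = 10+9 = 19 ⇒ 19 hours.
Since Q is critical, the +3 change carries straight to that chain (now 22 hours).
That remains the longest chain; total 22 hours.
Change in finish: 22 − 19 = +3 hours.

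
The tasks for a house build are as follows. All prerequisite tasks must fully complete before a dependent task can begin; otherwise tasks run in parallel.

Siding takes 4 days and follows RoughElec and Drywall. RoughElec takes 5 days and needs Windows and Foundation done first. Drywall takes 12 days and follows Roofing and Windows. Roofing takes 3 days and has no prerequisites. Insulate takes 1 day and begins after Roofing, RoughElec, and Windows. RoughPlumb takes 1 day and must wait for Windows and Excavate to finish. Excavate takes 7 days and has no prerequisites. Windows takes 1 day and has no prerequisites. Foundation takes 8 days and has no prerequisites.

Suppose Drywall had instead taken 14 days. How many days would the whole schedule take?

21

Critical path before the change: Roofing→Drywall→Siding = 3+12+4 = 19 giving 19 days.
Drywall is on the critical path; changing it to 14 makes that path 21 days.
The critical path is still Roofing→Drywall→Siding; finish is now 21 days.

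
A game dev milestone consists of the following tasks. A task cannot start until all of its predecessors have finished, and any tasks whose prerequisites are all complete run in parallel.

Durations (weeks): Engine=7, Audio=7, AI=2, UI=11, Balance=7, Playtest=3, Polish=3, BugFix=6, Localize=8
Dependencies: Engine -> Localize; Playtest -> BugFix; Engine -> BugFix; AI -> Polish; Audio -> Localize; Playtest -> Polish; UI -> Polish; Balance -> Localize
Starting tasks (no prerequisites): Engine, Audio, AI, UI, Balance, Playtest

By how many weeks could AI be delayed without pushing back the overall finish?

10

The longest chain is Engine→Localize = 7+8 = 15; overall finish 15 weeks.
AI finishes as early as 2 and must finish by 12.
Slack of AI = 10 − 0 = 10 weeks.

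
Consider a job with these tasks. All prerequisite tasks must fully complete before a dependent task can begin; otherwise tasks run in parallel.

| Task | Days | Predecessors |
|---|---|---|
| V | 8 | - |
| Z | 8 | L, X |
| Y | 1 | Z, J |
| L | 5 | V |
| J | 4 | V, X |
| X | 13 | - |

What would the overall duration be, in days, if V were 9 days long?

As given, the longest chain is V→L→Z→Y = 8+5+8+1 = 22, so the finish is 22 days.
V lies on that path, so at 9 days the path becomes 23 days.
No other chain overtakes it, so the finish is 23 days.

23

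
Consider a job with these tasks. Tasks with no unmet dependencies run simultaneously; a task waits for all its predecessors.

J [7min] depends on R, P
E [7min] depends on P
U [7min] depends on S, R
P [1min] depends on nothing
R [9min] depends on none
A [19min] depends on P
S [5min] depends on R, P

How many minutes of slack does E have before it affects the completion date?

13

R→S→U = 9+5+7 = 21 sets the makespan at 21 minutes.
Longest path through E: 8 minutes (earliest finish 8, latest finish 21).
Slack of E = 14 − 1 = 13 minutes.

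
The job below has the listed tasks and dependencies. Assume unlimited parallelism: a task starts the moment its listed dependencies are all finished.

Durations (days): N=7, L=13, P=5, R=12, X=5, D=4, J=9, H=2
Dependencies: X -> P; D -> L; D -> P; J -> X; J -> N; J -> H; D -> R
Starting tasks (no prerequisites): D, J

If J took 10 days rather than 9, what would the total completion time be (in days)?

20

Critical path before the change: J→X→P = 9+5+5 = 19 giving 19 days.
Since J is critical, the +1 change carries straight to that chain (now 20 days).
That remains the longest chain; total 20 days.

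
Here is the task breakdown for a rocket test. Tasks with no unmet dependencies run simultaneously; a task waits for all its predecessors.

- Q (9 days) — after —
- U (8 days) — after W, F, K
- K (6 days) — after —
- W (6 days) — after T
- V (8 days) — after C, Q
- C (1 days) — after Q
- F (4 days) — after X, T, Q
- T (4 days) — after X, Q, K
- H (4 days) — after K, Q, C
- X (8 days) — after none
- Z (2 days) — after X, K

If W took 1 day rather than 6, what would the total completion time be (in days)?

25

As given, the longest chain is Q→T→W→U = 9+4+6+8 = 27, so the finish is 27 days.
Since W is critical, the -5 change carries straight to that chain (now 22 days).
Now Q→T→F→U = 9+4+4+8 = 25 is longest, so the finish becomes 25 days.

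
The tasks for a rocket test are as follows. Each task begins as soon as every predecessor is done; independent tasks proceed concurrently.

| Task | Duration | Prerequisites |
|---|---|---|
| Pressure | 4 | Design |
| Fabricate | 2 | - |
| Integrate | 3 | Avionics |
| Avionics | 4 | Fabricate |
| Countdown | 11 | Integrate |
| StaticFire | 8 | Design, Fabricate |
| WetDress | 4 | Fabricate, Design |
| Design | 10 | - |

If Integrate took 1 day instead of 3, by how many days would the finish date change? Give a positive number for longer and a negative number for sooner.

As given, the longest chain is Fabricate→Avionics→Integrate→Countdown = 2+4+3+11 = 20, so the finish is 20 days.
Since Integrate is critical, the -2 change carries straight to that chain (now 18 days).
The binding chain switches to Design→StaticFire = 10+8 = 18; finish 18 days.
Change in finish: 18 − 20 = -2 days.

-2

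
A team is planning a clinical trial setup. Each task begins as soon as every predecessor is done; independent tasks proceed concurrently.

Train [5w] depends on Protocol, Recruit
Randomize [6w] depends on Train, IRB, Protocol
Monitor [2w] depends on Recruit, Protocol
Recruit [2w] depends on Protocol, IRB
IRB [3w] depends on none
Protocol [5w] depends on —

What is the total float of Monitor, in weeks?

9

The longest chain is Protocol→Recruit→Train→Randomize = 5+2+5+6 = 18; overall finish 18 weeks.
Monitor finishes as early as 9 and must finish by 18.
Float = 18 − 9 = 9.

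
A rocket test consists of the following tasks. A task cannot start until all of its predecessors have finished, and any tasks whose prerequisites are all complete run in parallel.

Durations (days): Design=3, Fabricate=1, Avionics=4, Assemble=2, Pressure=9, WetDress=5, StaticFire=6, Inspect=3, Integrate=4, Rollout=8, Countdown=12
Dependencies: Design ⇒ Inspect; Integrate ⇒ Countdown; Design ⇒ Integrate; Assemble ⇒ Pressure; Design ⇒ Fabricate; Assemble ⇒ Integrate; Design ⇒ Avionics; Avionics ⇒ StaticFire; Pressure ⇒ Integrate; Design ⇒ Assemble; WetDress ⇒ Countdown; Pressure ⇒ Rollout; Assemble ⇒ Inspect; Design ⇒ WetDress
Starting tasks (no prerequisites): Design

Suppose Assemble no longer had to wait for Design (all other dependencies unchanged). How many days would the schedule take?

With the dependency in place, Design→Assemble→Pressure→Integrate→Countdown = 3+2+9+4+12 = 30 sets the finish at 30 days.
Without Design→Assemble, Assemble's earliest start moves from 3 to 0.
The longest chain is now Assemble→Pressure→Integrate→Countdown = 2+9+4+12 = 27, so the schedule takes 27 days.

27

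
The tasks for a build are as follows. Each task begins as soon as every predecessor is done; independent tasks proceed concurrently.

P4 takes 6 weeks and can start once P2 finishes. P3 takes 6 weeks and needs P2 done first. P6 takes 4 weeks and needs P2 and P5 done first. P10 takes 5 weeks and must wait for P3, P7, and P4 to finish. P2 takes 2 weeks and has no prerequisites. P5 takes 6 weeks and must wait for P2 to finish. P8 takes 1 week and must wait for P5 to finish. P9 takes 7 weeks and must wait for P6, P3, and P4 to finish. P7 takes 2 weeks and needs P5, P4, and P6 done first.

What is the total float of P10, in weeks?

0

P2→P5→P6→P7→P10 = 2+6+4+2+5 = 19 sets the makespan at 19 weeks.
Longest path through P10: 19 weeks (earliest finish 19, latest finish 19).
Slack of P10 = 14 − 14 = 0 weeks.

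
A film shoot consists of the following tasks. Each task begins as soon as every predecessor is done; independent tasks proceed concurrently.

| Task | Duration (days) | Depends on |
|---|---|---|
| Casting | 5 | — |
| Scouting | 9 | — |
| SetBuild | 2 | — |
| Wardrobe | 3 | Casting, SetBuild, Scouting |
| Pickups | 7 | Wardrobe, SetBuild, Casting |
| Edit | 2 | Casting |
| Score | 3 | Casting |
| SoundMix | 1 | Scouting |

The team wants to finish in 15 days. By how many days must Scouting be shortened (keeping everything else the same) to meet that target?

4

Current finish: 19 days; target: 15.
Scouting is on every critical path, so each day cut from Scouting cuts the finish by one (this holds down to a finish of 15).
Need 19 − 15 = 4 days off Scouting → Scouting becomes 5 days, finish becomes 15.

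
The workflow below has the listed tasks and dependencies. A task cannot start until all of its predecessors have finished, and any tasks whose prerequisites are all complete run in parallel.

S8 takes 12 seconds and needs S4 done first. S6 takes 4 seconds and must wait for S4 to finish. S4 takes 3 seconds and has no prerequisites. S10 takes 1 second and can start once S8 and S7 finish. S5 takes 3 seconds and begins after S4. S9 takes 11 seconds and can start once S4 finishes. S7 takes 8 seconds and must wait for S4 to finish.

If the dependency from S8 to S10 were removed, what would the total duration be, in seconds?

Original critical path: S4→S8→S10 = 3+12+1 = 16 ⇒ 16 seconds.
Without S8→S10, S10's earliest start moves from 15 to 11.
The longest chain is now S4→S8 = 3+12 = 15, so the job takes 15 seconds.

15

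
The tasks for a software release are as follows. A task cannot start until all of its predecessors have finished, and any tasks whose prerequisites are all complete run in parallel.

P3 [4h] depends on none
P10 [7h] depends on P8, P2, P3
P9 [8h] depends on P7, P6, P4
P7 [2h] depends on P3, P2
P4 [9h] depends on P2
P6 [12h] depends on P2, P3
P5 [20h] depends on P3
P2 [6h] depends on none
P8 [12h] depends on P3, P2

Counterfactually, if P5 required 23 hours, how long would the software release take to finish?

27

Baseline: P2→P6→P9 = 6+12+8 = 26 → 26 hours.
P5 has 2 hours of float (longest path through it is 24).
The binding chain switches to P3→P5 = 4+23 = 27; finish 27 hours.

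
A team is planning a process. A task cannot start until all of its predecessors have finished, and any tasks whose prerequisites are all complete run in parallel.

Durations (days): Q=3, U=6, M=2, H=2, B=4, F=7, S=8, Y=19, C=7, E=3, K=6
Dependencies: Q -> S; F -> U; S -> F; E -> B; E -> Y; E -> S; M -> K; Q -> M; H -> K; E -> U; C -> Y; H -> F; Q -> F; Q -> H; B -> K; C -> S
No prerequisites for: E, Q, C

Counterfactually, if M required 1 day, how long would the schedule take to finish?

28

Baseline: C→S→F→U = 7+8+7+6 = 28 → 28 days.
M has 17 days of float (longest path through it is 11).
No other chain overtakes it, so the finish is 28 days.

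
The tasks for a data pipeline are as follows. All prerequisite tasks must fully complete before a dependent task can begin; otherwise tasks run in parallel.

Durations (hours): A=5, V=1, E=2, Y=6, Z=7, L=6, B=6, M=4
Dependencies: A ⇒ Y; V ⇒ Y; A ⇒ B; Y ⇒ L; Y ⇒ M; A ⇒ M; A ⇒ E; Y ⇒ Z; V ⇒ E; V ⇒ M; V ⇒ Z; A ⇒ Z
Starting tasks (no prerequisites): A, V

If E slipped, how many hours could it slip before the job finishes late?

A→Y→Z = 5+6+7 = 18 sets the makespan at 18 hours.
Longest path through E: 7 hours (earliest finish 7, latest finish 18).
Slack of E = 16 − 5 = 11 hours.

11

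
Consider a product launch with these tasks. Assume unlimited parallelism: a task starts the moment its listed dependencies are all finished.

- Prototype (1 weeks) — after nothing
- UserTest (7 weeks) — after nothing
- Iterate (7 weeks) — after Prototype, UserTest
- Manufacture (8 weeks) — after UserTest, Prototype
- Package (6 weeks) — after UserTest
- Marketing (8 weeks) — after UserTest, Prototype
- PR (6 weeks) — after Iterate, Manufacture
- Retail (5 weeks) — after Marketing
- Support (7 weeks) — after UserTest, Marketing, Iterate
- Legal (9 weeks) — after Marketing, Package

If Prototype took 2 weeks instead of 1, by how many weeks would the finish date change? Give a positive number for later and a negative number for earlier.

0

Critical path before the change: UserTest→Marketing→Legal = 7+8+9 = 24 giving 24 weeks.
Prototype is off the critical path — its longest chain is 18 weeks, giving 6 of slack.
The critical path is still UserTest→Marketing→Legal; finish is now 24 weeks.
Change in finish: 24 − 24 = +0 weeks.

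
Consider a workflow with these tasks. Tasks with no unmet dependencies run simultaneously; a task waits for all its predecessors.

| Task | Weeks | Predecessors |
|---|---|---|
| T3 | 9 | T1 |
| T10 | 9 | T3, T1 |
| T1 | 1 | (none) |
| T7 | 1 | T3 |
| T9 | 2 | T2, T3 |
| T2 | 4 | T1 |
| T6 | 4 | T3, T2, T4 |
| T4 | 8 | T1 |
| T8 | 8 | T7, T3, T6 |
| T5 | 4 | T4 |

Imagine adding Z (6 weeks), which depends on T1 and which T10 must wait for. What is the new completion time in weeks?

Originally the job takes 22 weeks.
With Z inserted, T10 now waits for max(T3, T1, Z).
New critical path: T1→T3→T6→T8 = 1+9+4+8 = 22 ⇒ 22 weeks.

22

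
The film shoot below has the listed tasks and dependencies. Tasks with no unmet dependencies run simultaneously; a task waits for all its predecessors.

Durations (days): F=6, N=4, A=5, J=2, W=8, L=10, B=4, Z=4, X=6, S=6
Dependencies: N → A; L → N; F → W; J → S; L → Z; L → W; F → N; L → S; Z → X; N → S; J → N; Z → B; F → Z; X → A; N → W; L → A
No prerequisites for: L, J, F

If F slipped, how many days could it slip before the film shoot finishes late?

L→Z→X→A = 10+4+6+5 = 25 sets the makespan at 25 days.
The longest chain containing F totals 21 days.
So F can slip 10 − 6 = 4 days.

4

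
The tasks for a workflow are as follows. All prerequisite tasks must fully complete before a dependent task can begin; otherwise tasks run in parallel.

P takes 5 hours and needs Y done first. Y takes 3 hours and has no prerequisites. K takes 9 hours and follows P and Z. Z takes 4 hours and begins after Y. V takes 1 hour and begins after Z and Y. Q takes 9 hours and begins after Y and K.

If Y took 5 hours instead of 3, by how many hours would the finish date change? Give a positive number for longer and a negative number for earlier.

2

Actual critical path: Y→P→K→Q = 3+5+9+9 = 26 ⇒ 26 hours.
Y lies on that path, so at 5 hours the path becomes 28 hours.
The critical path is still Y→P→K→Q; finish is now 28 hours.
Change in finish: 28 − 26 = +2 hours.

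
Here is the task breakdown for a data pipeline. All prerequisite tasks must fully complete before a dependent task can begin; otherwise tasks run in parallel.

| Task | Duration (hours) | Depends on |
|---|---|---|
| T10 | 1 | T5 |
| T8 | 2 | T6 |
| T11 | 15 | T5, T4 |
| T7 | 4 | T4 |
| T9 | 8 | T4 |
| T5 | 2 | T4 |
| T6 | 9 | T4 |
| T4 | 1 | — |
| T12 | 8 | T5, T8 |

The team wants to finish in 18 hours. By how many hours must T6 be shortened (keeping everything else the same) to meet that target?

Current finish: 20 hours; target: 18.
T6 is on every critical path, so each hour cut from T6 cuts the finish by one (this holds down to a finish of 18).
Need 20 − 18 = 2 hours off T6 → T6 becomes 7 hours, finish becomes 18.

2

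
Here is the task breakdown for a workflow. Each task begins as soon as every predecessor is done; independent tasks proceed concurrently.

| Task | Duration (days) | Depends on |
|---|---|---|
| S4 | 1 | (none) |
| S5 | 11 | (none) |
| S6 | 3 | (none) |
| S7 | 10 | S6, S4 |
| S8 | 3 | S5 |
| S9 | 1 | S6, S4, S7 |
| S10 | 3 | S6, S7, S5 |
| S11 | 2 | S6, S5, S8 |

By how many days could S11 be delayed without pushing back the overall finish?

S5→S8→S11 = 11+3+2 = 16 sets the makespan at 16 days.
S11 finishes as early as 16 and must finish by 16.
Slack of S11 = 14 − 14 = 0 days.

0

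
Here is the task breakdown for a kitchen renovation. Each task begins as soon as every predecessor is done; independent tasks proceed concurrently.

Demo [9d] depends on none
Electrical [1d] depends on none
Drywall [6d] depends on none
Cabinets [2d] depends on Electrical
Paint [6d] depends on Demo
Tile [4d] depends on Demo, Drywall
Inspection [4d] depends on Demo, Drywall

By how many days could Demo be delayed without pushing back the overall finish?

The longest chain is Demo→Paint = 9+6 = 15; overall finish 15 days.
Demo finishes as early as 9 and must finish by 9.
Float = 15 − 15 = 0.

0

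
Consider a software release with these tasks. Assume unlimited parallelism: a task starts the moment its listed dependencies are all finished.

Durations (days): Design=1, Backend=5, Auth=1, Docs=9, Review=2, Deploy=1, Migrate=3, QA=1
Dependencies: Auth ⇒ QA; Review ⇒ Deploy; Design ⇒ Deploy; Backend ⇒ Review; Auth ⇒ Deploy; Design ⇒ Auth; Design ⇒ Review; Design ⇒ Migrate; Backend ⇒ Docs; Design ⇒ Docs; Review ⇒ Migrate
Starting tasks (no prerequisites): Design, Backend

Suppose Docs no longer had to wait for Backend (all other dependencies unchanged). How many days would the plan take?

Original critical path: Backend→Docs = 5+9 = 14 ⇒ 14 days.
Without Backend→Docs, Docs's earliest start moves from 5 to 1.
After: Design→Docs = 1+9 = 10 → 10 days.

10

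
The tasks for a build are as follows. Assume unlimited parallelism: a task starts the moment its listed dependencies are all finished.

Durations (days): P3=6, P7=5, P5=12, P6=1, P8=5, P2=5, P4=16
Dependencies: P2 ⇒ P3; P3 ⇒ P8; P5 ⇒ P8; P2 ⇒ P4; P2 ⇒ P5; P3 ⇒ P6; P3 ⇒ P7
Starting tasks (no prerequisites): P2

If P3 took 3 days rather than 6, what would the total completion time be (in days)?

As given, the longest chain is P2→P5→P8 = 5+12+5 = 22, so the finish is 22 days.
The longest path through P3 is only 16 days, so P3 has float 6.
The critical path is still P2→P5→P8; finish is now 22 days.

22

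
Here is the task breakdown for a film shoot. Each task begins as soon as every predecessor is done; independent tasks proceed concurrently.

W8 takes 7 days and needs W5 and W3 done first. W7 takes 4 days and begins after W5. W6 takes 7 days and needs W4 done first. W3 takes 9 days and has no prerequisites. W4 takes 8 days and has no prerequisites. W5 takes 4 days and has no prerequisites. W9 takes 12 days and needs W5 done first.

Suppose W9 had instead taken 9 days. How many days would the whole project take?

16

Critical path before the change: W5→W9 = 4+12 = 16 giving 16 days.
W9 lies on that path, so at 9 days the path becomes 13 days.
The binding chain switches to W3→W8 = 9+7 = 16; finish 16 days.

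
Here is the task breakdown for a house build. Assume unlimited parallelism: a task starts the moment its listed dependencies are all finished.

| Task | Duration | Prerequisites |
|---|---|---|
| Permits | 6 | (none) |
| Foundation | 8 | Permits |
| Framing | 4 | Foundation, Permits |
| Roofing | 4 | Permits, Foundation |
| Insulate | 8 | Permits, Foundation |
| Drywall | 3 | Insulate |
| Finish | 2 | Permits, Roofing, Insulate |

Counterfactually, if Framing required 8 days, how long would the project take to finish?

As given, the longest chain is Permits→Foundation→Insulate→Drywall = 6+8+8+3 = 25, so the finish is 25 days.
Framing is off the critical path — its longest chain is 18 days, giving 7 of slack.
That remains the longest chain; total 25 days.

25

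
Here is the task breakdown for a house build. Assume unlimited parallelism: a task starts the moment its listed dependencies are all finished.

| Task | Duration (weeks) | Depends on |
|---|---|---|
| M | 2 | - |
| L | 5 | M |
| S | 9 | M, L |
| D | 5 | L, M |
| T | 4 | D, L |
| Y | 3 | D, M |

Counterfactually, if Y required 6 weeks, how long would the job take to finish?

Actual critical path: M→L→S = 2+5+9 = 16 ⇒ 16 weeks.
Y is off the critical path — its longest chain is 15 weeks, giving 1 of slack.
The binding chain switches to M→L→D→Y = 2+5+5+6 = 18; finish 18 weeks.

18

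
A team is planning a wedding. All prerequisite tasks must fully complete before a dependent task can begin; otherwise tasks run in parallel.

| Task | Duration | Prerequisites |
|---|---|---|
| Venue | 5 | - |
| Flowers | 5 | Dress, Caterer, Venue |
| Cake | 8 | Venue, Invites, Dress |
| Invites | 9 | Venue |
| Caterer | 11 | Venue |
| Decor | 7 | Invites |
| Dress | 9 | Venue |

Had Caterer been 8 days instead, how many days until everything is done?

22

Baseline: Venue→Invites→Cake = 5+9+8 = 22 → 22 days.
Caterer has 1 day of float (longest path through it is 21).
The critical path is still Venue→Invites→Cake; finish is now 22 days.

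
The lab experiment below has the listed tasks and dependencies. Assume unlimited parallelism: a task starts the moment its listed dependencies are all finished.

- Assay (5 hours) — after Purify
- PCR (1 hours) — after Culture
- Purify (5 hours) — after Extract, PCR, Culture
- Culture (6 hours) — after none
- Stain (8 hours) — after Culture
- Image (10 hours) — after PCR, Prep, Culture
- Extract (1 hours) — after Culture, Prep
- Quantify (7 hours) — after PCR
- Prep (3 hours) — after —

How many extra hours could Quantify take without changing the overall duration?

3

The longest chain is Culture→Extract→Purify→Assay = 6+1+5+5 = 17; overall finish 17 hours.
The longest chain containing Quantify totals 14 hours.
Float = 17 − 14 = 3.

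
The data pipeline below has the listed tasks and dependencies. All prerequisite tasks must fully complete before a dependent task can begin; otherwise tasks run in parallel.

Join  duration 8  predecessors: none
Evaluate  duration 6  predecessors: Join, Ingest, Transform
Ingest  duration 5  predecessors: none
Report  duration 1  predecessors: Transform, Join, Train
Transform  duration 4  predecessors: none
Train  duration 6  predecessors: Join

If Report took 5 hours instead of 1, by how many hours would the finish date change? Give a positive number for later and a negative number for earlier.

Actual critical path: Join→Train→Report = 8+6+1 = 15 ⇒ 15 hours.
Report lies on that path, so at 5 hours the path becomes 19 hours.
The critical path is still Join→Train→Report; finish is now 19 hours.
Change in finish: 19 − 15 = +4 hours.

4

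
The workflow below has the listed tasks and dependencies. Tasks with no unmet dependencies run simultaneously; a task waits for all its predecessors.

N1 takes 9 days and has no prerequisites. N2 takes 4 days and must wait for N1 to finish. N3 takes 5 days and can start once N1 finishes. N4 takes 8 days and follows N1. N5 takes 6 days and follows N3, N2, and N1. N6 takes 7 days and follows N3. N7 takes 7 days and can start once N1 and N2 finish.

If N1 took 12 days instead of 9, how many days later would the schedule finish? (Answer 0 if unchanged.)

Baseline: N1→N3→N6 = 9+5+7 = 21 → 21 days.
N1 is on the critical path; changing it to 12 makes that path 24 days.
The critical path is still N1→N3→N6; finish is now 24 days.
Change in finish: 24 − 21 = +3 days.

3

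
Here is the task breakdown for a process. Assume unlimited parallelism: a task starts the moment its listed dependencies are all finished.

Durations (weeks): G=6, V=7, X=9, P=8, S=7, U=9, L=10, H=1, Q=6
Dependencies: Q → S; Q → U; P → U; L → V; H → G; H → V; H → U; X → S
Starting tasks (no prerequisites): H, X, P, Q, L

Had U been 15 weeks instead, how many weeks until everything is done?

Critical path before the change: P→U = 8+9 = 17 giving 17 weeks.
U is on the critical path; changing it to 15 makes that path 23 weeks.
No other chain overtakes it, so the finish is 23 weeks.

23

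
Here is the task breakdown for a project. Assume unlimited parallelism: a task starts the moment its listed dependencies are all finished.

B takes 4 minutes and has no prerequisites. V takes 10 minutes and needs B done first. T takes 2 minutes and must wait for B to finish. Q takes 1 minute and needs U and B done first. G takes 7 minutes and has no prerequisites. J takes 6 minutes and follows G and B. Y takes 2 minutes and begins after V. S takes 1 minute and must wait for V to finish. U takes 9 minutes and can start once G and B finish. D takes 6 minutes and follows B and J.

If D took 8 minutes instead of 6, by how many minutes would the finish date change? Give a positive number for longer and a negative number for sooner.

Actual critical path: G→J→D = 7+6+6 = 19 ⇒ 19 minutes.
D is on the critical path; changing it to 8 makes that path 21 minutes.
The critical path is still G→J→D; finish is now 21 minutes.
Change in finish: 21 − 19 = +2 minutes.

2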